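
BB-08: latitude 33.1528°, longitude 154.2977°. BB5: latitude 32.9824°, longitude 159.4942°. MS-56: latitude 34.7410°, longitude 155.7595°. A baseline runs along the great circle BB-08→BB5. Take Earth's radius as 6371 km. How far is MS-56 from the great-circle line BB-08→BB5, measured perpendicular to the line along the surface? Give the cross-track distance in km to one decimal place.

δ₁₃ = central angle BB-08→MS-56 = 0.034874 rad  (haversine)
θ₁₃ = bearing BB-08→MS-56 = 36.957°,  θ₁₂ = bearing BB-08→BB5 = 90.821°
dₓₜ = R·arcsin(sin δ₁₃ · sin(θ₁₃ − θ₁₂)) = 6371·arcsin(0.03487·sin(-53.864°)) = -179.428 km
|dₓₜ| = 179.428 km

179.4 km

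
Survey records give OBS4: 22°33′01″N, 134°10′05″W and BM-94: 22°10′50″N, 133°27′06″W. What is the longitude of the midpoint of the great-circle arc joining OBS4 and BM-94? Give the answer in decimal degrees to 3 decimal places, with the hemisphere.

133.809°W

OBS4: φ = +22.55028°, λ = -134.16806°
BM-94: φ = +22.18056°, λ = -133.45167°
Bx = cos φ₂ cos Δλ = 0.925926,  By = cos φ₂ sin Δλ = 0.011578
φₘ = atan2(sin φ₁ + sin φ₂, √((cos φ₁ + Bx)² + By²)) = 22.36581°
λₘ = λ₁ + atan2(By, cos φ₁ + Bx) = -133.80939°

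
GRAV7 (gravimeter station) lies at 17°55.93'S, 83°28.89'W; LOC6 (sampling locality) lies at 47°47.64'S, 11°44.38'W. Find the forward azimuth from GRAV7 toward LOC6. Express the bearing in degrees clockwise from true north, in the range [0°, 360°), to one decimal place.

GRAV7: φ = -17.93217°, λ = -83.48150°
LOC6: φ = -47.79400°, λ = -11.73967°
Δλ = 71.7418°
y = sin Δλ · cos φ₂ = 0.637976
x = cos φ₁ sin φ₂ − sin φ₁ cos φ₂ cos Δλ = -0.639948
θ = atan2(y, x) = 135.0884° → 135.0884° (mod 360°)

135.1°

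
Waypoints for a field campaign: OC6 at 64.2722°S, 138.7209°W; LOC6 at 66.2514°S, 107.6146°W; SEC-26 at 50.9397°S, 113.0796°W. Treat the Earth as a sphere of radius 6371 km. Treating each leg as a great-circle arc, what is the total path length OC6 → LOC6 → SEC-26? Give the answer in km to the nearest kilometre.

3179 km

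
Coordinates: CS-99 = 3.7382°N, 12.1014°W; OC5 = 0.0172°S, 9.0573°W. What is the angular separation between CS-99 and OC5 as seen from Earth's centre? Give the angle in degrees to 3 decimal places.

4.833°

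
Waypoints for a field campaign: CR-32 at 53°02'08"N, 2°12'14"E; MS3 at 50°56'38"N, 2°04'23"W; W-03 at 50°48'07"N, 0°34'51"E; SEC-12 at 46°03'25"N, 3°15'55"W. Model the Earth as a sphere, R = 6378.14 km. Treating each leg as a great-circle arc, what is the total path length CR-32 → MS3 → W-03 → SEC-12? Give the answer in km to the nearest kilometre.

CR-32: φ = +53.03556°, λ = +2.20389°
MS3: φ = +50.94389°, λ = -2.07306°
W-03: φ = +50.80194°, λ = +0.58083°
SEC-12: φ = +46.05694°, λ = -3.26528°
CR-32→MS3: c = 0.058684 rad, d = 374.29 km
MS3→W-03: c = 0.029333 rad, d = 187.09 km
W-03→SEC-12: c = 0.094003 rad, d = 599.56 km
Total = 374.29 + 187.09 + 599.56 = 1160.94 km

1161 km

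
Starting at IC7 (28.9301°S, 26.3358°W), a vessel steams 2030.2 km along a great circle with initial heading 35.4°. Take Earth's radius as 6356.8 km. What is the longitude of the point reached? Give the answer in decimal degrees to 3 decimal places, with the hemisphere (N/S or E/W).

δ = d/R = 2030.2/6356.8 = 0.319375 rad
φ₂ = arcsin(sin φ₁ cos δ + cos φ₁ sin δ cos θ)
   = arcsin(-0.48374·0.94943 + 0.87521·0.31397·0.81513) = -13.60869°
λ₂ = λ₁ + atan2(sin θ sin δ cos φ₁, cos δ − sin φ₁ sin φ₂) = -15.55033°

15.550°W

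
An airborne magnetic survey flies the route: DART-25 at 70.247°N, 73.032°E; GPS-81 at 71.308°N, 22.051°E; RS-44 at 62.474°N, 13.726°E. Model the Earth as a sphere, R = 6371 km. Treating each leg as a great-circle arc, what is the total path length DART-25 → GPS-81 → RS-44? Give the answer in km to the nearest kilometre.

2860 km

DART-25→GPS-81: c = 0.284837 rad, d = 1814.69 km
GPS-81→RS-44: c = 0.164033 rad, d = 1045.05 km
Total = 1814.69 + 1045.05 = 2859.75 km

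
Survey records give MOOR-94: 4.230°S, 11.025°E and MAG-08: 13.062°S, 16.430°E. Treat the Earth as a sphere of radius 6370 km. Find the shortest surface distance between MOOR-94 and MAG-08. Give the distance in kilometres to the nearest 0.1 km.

1147.3 km

Δφ = -8.8320°,  Δλ = 5.4050°
a = sin²(Δφ/2) + cos φ₁ cos φ₂ sin²(Δλ/2) = 0.008088
c = 2·arcsin(√a) = 0.180113 rad = 10.3197°
d = R·c = 6370 × 0.180113 = 1147.3 km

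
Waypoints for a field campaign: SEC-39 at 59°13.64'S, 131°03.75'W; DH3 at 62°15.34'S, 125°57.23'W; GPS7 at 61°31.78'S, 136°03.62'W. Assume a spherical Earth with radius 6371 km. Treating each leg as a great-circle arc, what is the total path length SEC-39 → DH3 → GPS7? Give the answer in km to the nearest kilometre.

971 km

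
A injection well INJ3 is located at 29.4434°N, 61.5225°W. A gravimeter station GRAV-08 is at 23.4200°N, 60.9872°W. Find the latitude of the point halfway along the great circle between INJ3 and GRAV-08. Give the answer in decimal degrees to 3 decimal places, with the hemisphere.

26.432°N

Bx = cos φ₂ cos Δλ = 0.917576,  By = cos φ₂ sin Δλ = 0.008573
φₘ = atan2(sin φ₁ + sin φ₂, √((cos φ₁ + Bx)² + By²)) = 26.43195°
λₘ = λ₁ + atan2(By, cos φ₁ + Bx) = -61.24785°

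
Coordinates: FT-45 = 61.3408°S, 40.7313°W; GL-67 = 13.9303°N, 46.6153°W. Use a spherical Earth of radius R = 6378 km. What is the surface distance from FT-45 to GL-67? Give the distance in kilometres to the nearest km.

Δφ = 75.2711°,  Δλ = -5.8840°
a = sin²(Δφ/2) + cos φ₁ cos φ₂ sin²(Δλ/2) = 0.374103
c = 2·arcsin(√a) = 1.316263 rad = 75.4163°
d = R·c = 6378 × 1.316263 = 8395.1 km

8395 km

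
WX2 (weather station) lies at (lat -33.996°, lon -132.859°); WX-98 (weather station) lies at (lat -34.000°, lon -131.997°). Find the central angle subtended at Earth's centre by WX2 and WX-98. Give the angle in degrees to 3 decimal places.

0.715°

Δφ = -0.0040°,  Δλ = 0.8620°
a = sin²(Δφ/2) + cos φ₁ cos φ₂ sin²(Δλ/2) = 0.000039
c = 2·arcsin(√a) = 0.012473 rad = 0.7147°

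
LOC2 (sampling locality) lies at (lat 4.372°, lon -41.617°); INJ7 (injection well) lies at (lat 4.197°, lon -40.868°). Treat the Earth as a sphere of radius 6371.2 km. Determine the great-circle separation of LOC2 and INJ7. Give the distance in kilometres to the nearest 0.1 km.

85.3 km

Δφ = -0.1750°,  Δλ = 0.7490°
a = sin²(Δφ/2) + cos φ₁ cos φ₂ sin²(Δλ/2) = 0.000045
c = 2·arcsin(√a) = 0.013389 rad = 0.7671°
d = R·c = 6371.2 × 0.013389 = 85.3 km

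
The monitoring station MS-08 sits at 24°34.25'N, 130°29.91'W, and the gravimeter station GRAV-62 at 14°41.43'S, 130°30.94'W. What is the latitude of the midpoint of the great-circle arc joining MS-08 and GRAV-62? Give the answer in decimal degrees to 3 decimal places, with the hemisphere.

4.940°N

MS-08: φ = +24.57083°, λ = -130.49850°
GRAV-62: φ = -14.69050°, λ = -130.51567°
Bx = cos φ₂ cos Δλ = 0.967310,  By = cos φ₂ sin Δλ = -0.000290
φₘ = atan2(sin φ₁ + sin φ₂, √((cos φ₁ + Bx)² + By²)) = 4.94017°
λₘ = λ₁ + atan2(By, cos φ₁ + Bx) = -130.50735°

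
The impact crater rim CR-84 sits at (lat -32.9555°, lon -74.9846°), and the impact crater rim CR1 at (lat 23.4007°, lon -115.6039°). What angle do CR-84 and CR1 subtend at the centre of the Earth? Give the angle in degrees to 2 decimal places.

68.38°

Δφ = 56.3562°,  Δλ = -40.6193°
a = sin²(Δφ/2) + cos φ₁ cos φ₂ sin²(Δλ/2) = 0.315760
c = 2·arcsin(√a) = 1.193423 rad = 68.3781°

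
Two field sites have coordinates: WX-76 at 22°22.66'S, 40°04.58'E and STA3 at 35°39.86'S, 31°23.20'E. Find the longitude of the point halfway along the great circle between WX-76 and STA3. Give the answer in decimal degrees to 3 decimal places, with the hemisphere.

WX-76: φ = -22.37767°, λ = +40.07633°
STA3: φ = -35.66433°, λ = +31.38667°
Bx = cos φ₂ cos Δλ = 0.803121,  By = cos φ₂ sin Δλ = -0.122747
φₘ = atan2(sin φ₁ + sin φ₂, √((cos φ₁ + Bx)² + By²)) = -29.09071°
λₘ = λ₁ + atan2(By, cos φ₁ + Bx) = 36.01278°

36.013°E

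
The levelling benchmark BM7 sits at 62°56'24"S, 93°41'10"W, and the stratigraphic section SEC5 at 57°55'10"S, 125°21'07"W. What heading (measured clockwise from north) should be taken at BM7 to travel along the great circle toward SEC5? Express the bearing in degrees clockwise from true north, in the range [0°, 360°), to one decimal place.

273.5°

BM7: φ = -62.94000°, λ = -93.68611°
SEC5: φ = -57.91944°, λ = -125.35194°
Δλ = -31.6658°
y = sin Δλ · cos φ₂ = -0.278814
x = cos φ₁ sin φ₂ − sin φ₁ cos φ₂ cos Δλ = 0.017099
θ = atan2(y, x) = -86.4905° → 273.5095° (mod 360°)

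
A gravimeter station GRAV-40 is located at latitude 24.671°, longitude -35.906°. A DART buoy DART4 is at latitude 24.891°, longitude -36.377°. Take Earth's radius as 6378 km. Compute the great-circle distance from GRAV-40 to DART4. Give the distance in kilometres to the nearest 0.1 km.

Δφ = 0.2200°,  Δλ = -0.4710°
a = sin²(Δφ/2) + cos φ₁ cos φ₂ sin²(Δλ/2) = 0.000018
c = 2·arcsin(√a) = 0.008393 rad = 0.4809°
d = R·c = 6378 × 0.008393 = 53.5 km

53.5 km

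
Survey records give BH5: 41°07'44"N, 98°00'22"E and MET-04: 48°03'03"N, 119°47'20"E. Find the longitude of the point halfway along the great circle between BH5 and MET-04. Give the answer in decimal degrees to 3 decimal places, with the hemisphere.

BH5: φ = +41.12889°, λ = +98.00611°
MET-04: φ = +48.05083°, λ = +119.78889°
Bx = cos φ₂ cos Δλ = 0.620740,  By = cos φ₂ sin Δλ = 0.248062
φₘ = atan2(sin φ₁ + sin φ₂, √((cos φ₁ + Bx)² + By²)) = 45.10870°
λₘ = λ₁ + atan2(By, cos φ₁ + Bx) = 108.24026°

108.240°E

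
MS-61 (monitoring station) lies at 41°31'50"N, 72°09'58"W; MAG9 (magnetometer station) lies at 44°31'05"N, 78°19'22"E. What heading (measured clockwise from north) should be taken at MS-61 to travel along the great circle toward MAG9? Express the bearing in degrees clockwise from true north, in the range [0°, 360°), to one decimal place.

20.6°

MS-61: φ = +41.53056°, λ = -72.16611°
MAG9: φ = +44.51806°, λ = +78.32278°
Δλ = 150.4889°
y = sin Δλ · cos φ₂ = 0.351233
x = cos φ₁ sin φ₂ − sin φ₁ cos φ₂ cos Δλ = 0.936288
θ = atan2(y, x) = 20.5627° → 20.5627° (mod 360°)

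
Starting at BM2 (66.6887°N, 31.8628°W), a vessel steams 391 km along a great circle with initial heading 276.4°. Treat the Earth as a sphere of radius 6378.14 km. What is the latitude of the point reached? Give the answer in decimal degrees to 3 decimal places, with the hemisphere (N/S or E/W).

δ = d/R = 391/6378.14 = 0.061303 rad
φ₂ = arcsin(sin φ₁ cos δ + cos φ₁ sin δ cos θ)
   = arcsin(0.91837·0.99812 + 0.39573·0.06126·0.11147) = 66.83062°
λ₂ = λ₁ + atan2(sin θ sin δ cos φ₁, cos δ − sin φ₁ sin φ₂) = -40.76457°

66.831°N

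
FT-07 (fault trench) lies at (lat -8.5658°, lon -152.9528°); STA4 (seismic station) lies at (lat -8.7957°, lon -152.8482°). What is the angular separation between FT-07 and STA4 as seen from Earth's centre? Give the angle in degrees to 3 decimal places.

0.252°

Δφ = -0.2299°,  Δλ = 0.1046°
a = sin²(Δφ/2) + cos φ₁ cos φ₂ sin²(Δλ/2) = 0.000005
c = 2·arcsin(√a) = 0.004400 rad = 0.2521°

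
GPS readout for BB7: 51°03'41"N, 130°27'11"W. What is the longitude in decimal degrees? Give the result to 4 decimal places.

130° + 27′/60 + 11″/3600 = 130 + 0.45000 + 0.00306 = 130.4531°

130.4531°W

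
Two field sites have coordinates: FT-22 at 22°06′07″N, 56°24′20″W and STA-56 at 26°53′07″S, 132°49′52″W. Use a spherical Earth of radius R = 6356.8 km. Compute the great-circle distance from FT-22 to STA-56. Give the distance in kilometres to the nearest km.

FT-22: φ = +22.10194°, λ = -56.40556°
STA-56: φ = -26.88528°, λ = -132.83111°
Δφ = -48.9872°,  Δλ = -76.4256°
a = sin²(Δφ/2) + cos φ₁ cos φ₂ sin²(Δλ/2) = 0.488094
c = 2·arcsin(√a) = 1.546982 rad = 88.6356°
d = R·c = 6356.8 × 1.546982 = 9833.9 km

9834 km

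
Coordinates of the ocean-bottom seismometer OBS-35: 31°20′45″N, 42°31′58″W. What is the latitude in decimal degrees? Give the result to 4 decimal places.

31° + 20′/60 + 45″/3600 = 31 + 0.33333 + 0.01250 = 31.3458°

31.3458°N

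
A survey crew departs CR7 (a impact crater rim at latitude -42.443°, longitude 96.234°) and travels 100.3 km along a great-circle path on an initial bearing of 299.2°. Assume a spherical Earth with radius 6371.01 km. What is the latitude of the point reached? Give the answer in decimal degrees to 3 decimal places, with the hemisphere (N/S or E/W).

41.998°S

δ = d/R = 100.3/6371.01 = 0.015743 rad
φ₂ = arcsin(sin φ₁ cos δ + cos φ₁ sin δ cos θ)
   = arcsin(-0.67486·0.99988 + 0.73795·0.01574·0.48786) = -41.99804°
λ₂ = λ₁ + atan2(sin θ sin δ cos φ₁, cos δ − sin φ₁ sin φ₂) = 95.17448°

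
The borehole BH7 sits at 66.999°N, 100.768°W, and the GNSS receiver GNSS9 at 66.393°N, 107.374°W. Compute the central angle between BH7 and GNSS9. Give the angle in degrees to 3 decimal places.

Δφ = -0.6060°,  Δλ = -6.6060°
a = sin²(Δφ/2) + cos φ₁ cos φ₂ sin²(Δλ/2) = 0.000547
c = 2·arcsin(√a) = 0.046798 rad = 2.6813°

2.681°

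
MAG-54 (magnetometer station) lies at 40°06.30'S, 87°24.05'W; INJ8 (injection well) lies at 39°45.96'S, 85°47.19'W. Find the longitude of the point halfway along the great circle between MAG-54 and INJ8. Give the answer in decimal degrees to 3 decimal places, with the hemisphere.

86.592°W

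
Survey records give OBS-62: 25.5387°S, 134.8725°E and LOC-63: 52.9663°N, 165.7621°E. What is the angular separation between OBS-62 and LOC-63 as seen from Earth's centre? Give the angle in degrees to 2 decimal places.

82.98°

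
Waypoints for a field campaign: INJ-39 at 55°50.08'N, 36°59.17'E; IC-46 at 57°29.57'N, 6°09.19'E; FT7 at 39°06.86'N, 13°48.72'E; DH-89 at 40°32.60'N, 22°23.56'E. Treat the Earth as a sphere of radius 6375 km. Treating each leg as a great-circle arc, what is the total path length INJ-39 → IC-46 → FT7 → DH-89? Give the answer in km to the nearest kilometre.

INJ-39: φ = +55.83467°, λ = +36.98617°
IC-46: φ = +57.49283°, λ = +6.15317°
FT7: φ = +39.11433°, λ = +13.81200°
DH-89: φ = +40.54333°, λ = +22.39267°
INJ-39→IC-46: c = 0.294571 rad, d = 1877.89 km
IC-46→FT7: c = 0.332361 rad, d = 2118.80 km
FT7→DH-89: c = 0.117632 rad, d = 749.90 km
Total = 1877.89 + 2118.80 + 749.90 = 4746.59 km

4747 km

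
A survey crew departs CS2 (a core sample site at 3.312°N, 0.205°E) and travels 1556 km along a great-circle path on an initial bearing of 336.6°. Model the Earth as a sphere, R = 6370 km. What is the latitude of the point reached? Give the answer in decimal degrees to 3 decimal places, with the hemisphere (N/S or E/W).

16.120°N

δ = d/R = 1556/6370 = 0.244270 rad
φ₂ = arcsin(sin φ₁ cos δ + cos φ₁ sin δ cos θ)
   = arcsin(0.05777·0.97031 + 0.99833·0.24185·0.91775) = 16.11967°
λ₂ = λ₁ + atan2(sin θ sin δ cos φ₁, cos δ − sin φ₁ sin φ₂) = -5.53304°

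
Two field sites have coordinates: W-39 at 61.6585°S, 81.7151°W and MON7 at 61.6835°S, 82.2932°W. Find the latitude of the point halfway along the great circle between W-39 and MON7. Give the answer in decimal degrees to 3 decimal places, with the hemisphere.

Bx = cos φ₂ cos Δλ = 0.474318,  By = cos φ₂ sin Δλ = -0.004786
φₘ = atan2(sin φ₁ + sin φ₂, √((cos φ₁ + Bx)² + By²)) = -61.67130°
λₘ = λ₁ + atan2(By, cos φ₁ + Bx) = -82.00403°

61.671°S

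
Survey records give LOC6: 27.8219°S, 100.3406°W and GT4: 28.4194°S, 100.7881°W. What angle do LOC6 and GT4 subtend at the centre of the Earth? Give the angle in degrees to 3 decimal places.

0.716°

Δφ = -0.5975°,  Δλ = -0.4475°
a = sin²(Δφ/2) + cos φ₁ cos φ₂ sin²(Δλ/2) = 0.000039
c = 2·arcsin(√a) = 0.012498 rad = 0.7161°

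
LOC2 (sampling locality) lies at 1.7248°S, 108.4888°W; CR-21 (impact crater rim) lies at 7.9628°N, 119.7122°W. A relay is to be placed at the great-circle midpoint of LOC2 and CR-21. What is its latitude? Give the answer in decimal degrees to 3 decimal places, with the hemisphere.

Bx = cos φ₂ cos Δλ = 0.971418,  By = cos φ₂ sin Δλ = -0.192758
φₘ = atan2(sin φ₁ + sin φ₂, √((cos φ₁ + Bx)² + By²)) = 3.13399°
λₘ = λ₁ + atan2(By, cos φ₁ + Bx) = -114.07450°

3.134°N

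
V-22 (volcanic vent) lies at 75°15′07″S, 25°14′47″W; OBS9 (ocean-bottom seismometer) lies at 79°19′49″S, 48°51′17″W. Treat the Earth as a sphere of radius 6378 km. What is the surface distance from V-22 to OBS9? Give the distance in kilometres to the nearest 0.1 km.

726.3 km

V-22: φ = -75.25194°, λ = -25.24639°
OBS9: φ = -79.33028°, λ = -48.85472°
Δφ = -4.0783°,  Δλ = -23.6083°
a = sin²(Δφ/2) + cos φ₁ cos φ₂ sin²(Δλ/2) = 0.003239
c = 2·arcsin(√a) = 0.113878 rad = 6.5247°
d = R·c = 6378 × 0.113878 = 726.3 km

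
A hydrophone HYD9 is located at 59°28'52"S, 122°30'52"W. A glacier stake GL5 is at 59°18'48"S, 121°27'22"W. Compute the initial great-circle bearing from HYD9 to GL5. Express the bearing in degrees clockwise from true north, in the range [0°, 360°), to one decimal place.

73.2°

HYD9: φ = -59.48111°, λ = -122.51444°
GL5: φ = -59.31333°, λ = -121.45611°
Δλ = 1.0583°
y = sin Δλ · cos φ₂ = 0.009426
x = cos φ₁ sin φ₂ − sin φ₁ cos φ₂ cos Δλ = 0.002853
θ = atan2(y, x) = 73.1592° → 73.1592° (mod 360°)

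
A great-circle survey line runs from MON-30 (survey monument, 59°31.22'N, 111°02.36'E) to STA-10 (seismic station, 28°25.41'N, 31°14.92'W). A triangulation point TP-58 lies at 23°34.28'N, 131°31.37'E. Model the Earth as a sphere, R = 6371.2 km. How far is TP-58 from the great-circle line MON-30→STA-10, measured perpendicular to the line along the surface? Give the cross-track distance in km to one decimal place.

MON-30: φ = +59.52033°, λ = +111.03933°
STA-10: φ = +28.42350°, λ = -31.24867°
TP-58: φ = +23.57133°, λ = +131.52283°
δ₁₃ = central angle MON-30→TP-58 = 0.675899 rad  (haversine)
θ₁₃ = bearing MON-30→TP-58 = 149.157°,  θ₁₂ = bearing MON-30→STA-10 = 327.395°
dₓₜ = R·arcsin(sin δ₁₃ · sin(θ₁₃ − θ₁₂)) = 6371.2·arcsin(0.62560·sin(-178.239°)) = -122.523 km
|dₓₜ| = 122.523 km

122.5 km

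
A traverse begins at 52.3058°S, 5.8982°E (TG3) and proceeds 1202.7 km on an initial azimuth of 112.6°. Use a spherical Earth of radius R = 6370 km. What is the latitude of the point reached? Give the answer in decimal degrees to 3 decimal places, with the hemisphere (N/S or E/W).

55.218°S

δ = d/R = 1202.7/6370 = 0.188807 rad
φ₂ = arcsin(sin φ₁ cos δ + cos φ₁ sin δ cos θ)
   = arcsin(-0.79129·0.98223 + 0.61145·0.18769·-0.38430) = -55.21769°
λ₂ = λ₁ + atan2(sin θ sin δ cos φ₁, cos δ − sin φ₁ sin φ₂) = 23.58091°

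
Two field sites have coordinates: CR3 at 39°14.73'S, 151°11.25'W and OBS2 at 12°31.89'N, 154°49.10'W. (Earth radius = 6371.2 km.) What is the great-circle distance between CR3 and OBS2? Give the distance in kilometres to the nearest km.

CR3: φ = -39.24550°, λ = -151.18750°
OBS2: φ = +12.53150°, λ = -154.81833°
Δφ = 51.7770°,  Δλ = -3.6308°
a = sin²(Δφ/2) + cos φ₁ cos φ₂ sin²(Δλ/2) = 0.191397
c = 2·arcsin(√a) = 0.905609 rad = 51.8876°
d = R·c = 6371.2 × 0.905609 = 5769.8 km

5770 km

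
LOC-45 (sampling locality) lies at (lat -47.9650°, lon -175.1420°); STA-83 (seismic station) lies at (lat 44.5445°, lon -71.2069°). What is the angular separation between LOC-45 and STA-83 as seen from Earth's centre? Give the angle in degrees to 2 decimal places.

129.49°

Δφ = 92.5095°,  Δλ = 103.9351°
a = sin²(Δφ/2) + cos φ₁ cos φ₂ sin²(Δλ/2) = 0.817963
c = 2·arcsin(√a) = 2.260005 rad = 129.4887°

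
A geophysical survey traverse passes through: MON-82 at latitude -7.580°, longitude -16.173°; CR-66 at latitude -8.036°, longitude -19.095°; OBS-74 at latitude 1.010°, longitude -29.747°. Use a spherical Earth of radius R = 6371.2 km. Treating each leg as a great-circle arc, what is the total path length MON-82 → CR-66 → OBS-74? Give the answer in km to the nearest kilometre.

MON-82→CR-66: c = 0.051148 rad, d = 325.88 km
CR-66→OBS-74: c = 0.243491 rad, d = 1551.33 km
Total = 325.88 + 1551.33 = 1877.21 km

1877 km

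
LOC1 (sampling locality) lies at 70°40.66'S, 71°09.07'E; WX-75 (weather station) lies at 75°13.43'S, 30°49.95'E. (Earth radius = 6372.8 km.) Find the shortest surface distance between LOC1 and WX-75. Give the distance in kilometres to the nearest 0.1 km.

LOC1: φ = -70.67767°, λ = +71.15117°
WX-75: φ = -75.22383°, λ = +30.83250°
Δφ = -4.5462°,  Δλ = -40.3187°
a = sin²(Δφ/2) + cos φ₁ cos φ₂ sin²(Δλ/2) = 0.011596
c = 2·arcsin(√a) = 0.215789 rad = 12.3638°
d = R·c = 6372.8 × 0.215789 = 1375.2 km

1375.2 km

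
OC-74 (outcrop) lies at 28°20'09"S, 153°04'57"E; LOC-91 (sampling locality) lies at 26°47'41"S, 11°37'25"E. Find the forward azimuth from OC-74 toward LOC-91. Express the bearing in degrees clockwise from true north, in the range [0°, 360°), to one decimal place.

OC-74: φ = -28.33583°, λ = +153.08250°
LOC-91: φ = -26.79472°, λ = +11.62361°
Δλ = -141.4589°
y = sin Δλ · cos φ₂ = -0.556175
x = cos φ₁ sin φ₂ − sin φ₁ cos φ₂ cos Δλ = -0.728164
θ = atan2(y, x) = -142.6273° → 217.3727° (mod 360°)

217.4°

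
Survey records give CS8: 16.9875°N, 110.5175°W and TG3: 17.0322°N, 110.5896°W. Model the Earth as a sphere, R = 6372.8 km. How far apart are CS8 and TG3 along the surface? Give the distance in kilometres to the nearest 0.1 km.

9.1 km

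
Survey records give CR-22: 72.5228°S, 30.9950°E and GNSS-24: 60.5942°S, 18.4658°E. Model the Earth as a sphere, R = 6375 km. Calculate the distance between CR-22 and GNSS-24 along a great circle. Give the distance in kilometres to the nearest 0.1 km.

Δφ = 11.9286°,  Δλ = -12.5292°
a = sin²(Δφ/2) + cos φ₁ cos φ₂ sin²(Δλ/2) = 0.012553
c = 2·arcsin(√a) = 0.224550 rad = 12.8658°
d = R·c = 6375 × 0.224550 = 1431.5 km

1431.5 km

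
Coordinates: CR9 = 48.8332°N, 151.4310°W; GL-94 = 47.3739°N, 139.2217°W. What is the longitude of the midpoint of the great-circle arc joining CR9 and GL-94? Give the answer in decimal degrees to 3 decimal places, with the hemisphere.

145.239°W

Bx = cos φ₂ cos Δλ = 0.661894,  By = cos φ₂ sin Δλ = 0.143219
φₘ = atan2(sin φ₁ + sin φ₂, √((cos φ₁ + Bx)² + By²)) = 48.26543°
λₘ = λ₁ + atan2(By, cos φ₁ + Bx) = -145.23936°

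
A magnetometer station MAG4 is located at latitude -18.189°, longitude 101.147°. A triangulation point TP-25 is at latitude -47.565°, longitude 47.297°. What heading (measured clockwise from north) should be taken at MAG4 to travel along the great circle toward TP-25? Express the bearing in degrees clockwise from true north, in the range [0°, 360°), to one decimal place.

223.4°

Δλ = -53.8500°
y = sin Δλ · cos φ₂ = -0.544847
x = cos φ₁ sin φ₂ − sin φ₁ cos φ₂ cos Δλ = -0.576916
θ = atan2(y, x) = -136.6376° → 223.3624° (mod 360°)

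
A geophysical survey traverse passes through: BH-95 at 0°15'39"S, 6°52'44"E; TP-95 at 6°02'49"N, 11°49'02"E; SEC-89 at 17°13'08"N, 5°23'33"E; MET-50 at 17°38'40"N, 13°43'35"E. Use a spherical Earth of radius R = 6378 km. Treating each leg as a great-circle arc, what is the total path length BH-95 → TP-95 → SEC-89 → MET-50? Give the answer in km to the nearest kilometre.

3204 km

BH-95: φ = -0.26083°, λ = +6.87889°
TP-95: φ = +6.04694°, λ = +11.81722°
SEC-89: φ = +17.21889°, λ = +5.39250°
MET-50: φ = +17.64444°, λ = +13.72639°
BH-95→TP-95: c = 0.139723 rad, d = 891.15 km
TP-95→SEC-89: c = 0.223694 rad, d = 1426.72 km
SEC-89→MET-50: c = 0.138961 rad, d = 886.29 km
Total = 891.15 + 1426.72 + 886.29 = 3204.16 km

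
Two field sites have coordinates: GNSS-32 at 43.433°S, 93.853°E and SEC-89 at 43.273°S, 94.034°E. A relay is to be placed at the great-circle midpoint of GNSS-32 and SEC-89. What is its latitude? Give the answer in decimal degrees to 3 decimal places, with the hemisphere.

Bx = cos φ₂ cos Δλ = 0.728092,  By = cos φ₂ sin Δλ = 0.002300
φₘ = atan2(sin φ₁ + sin φ₂, √((cos φ₁ + Bx)² + By²)) = -43.35304°
λₘ = λ₁ + atan2(By, cos φ₁ + Bx) = 93.94362°

43.353°S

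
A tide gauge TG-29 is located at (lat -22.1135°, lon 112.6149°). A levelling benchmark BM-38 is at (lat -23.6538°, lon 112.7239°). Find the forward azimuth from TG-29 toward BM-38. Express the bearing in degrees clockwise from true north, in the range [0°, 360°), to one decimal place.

176.3°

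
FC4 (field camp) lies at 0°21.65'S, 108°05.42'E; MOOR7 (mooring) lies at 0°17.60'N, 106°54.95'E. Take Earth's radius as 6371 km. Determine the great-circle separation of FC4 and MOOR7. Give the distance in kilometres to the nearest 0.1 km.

149.5 km

FC4: φ = -0.36083°, λ = +108.09033°
MOOR7: φ = +0.29333°, λ = +106.91583°
Δφ = 0.6542°,  Δλ = -1.1745°
a = sin²(Δφ/2) + cos φ₁ cos φ₂ sin²(Δλ/2) = 0.000138
c = 2·arcsin(√a) = 0.023464 rad = 1.3444°
d = R·c = 6371 × 0.023464 = 149.5 km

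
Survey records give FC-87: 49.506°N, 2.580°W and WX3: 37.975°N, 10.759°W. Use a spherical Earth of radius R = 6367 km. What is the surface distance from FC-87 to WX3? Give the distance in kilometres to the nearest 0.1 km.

1437.8 km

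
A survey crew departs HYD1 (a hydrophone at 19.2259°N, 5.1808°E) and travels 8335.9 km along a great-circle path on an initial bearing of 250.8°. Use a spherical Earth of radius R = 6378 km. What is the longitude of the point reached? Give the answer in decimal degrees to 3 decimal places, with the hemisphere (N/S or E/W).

63.775°W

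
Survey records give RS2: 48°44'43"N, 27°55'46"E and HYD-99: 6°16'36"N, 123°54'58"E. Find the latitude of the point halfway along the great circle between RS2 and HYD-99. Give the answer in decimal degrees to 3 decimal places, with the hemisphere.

37.210°N

RS2: φ = +48.74528°, λ = +27.92944°
HYD-99: φ = +6.27667°, λ = +123.91611°
Bx = cos φ₂ cos Δλ = -0.103672,  By = cos φ₂ sin Δλ = 0.988584
φₘ = atan2(sin φ₁ + sin φ₂, √((cos φ₁ + Bx)² + By²)) = 37.20961°
λₘ = λ₁ + atan2(By, cos φ₁ + Bx) = 88.58679°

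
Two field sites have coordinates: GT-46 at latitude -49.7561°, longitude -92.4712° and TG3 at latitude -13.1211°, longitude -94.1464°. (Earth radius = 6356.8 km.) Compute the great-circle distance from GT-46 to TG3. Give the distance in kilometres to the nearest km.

4067 km

Δφ = 36.6350°,  Δλ = -1.6752°
a = sin²(Δφ/2) + cos φ₁ cos φ₂ sin²(Δλ/2) = 0.098908
c = 2·arcsin(√a) = 0.639852 rad = 36.6608°
d = R·c = 6356.8 × 0.639852 = 4067.4 km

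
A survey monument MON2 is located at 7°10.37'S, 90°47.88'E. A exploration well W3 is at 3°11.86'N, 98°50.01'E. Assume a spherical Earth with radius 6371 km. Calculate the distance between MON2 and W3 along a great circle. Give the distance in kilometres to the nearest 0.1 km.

MON2: φ = -7.17283°, λ = +90.79800°
W3: φ = +3.19767°, λ = +98.83350°
Δφ = 10.3705°,  Δλ = 8.0355°
a = sin²(Δφ/2) + cos φ₁ cos φ₂ sin²(Δλ/2) = 0.013031
c = 2·arcsin(√a) = 0.228806 rad = 13.1096°
d = R·c = 6371 × 0.228806 = 1457.7 km

1457.7 km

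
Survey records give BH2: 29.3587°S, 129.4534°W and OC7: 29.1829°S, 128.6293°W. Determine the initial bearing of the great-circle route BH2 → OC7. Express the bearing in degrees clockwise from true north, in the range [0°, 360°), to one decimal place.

76.5°

Δλ = 0.8241°
y = sin Δλ · cos φ₂ = 0.012557
x = cos φ₁ sin φ₂ − sin φ₁ cos φ₂ cos Δλ = 0.003024
θ = atan2(y, x) = 76.4598° → 76.4598° (mod 360°)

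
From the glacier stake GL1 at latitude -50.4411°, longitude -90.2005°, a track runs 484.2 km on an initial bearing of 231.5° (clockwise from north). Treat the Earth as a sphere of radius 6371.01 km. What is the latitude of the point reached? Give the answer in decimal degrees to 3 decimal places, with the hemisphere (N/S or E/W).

53.020°S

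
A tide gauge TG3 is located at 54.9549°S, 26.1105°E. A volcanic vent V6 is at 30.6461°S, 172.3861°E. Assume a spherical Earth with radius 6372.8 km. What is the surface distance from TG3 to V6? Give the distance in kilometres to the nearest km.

9969 km

Δφ = 24.3088°,  Δλ = 146.2756°
a = sin²(Δφ/2) + cos φ₁ cos φ₂ sin²(Δλ/2) = 0.496783
c = 2·arcsin(√a) = 1.564363 rad = 89.6314°
d = R·c = 6372.8 × 1.564363 = 9969.4 km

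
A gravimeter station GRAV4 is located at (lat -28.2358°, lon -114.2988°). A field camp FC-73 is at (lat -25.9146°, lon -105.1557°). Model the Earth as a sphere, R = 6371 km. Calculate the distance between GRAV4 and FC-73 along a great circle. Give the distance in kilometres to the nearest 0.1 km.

941.0 km

Δφ = 2.3212°,  Δλ = 9.1431°
a = sin²(Δφ/2) + cos φ₁ cos φ₂ sin²(Δλ/2) = 0.005444
c = 2·arcsin(√a) = 0.147705 rad = 8.4629°
d = R·c = 6371 × 0.147705 = 941.0 km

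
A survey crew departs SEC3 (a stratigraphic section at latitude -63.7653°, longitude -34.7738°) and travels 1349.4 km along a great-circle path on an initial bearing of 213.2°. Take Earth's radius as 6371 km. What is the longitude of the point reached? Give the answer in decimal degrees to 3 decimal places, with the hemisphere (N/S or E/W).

57.533°W

δ = d/R = 1349.4/6371 = 0.211803 rad
φ₂ = arcsin(sin φ₁ cos δ + cos φ₁ sin δ cos θ)
   = arcsin(-0.89699·0.97765 + 0.44205·0.21022·-0.83676) = -72.68941°
λ₂ = λ₁ + atan2(sin θ sin δ cos φ₁, cos δ − sin φ₁ sin φ₂) = -57.53305°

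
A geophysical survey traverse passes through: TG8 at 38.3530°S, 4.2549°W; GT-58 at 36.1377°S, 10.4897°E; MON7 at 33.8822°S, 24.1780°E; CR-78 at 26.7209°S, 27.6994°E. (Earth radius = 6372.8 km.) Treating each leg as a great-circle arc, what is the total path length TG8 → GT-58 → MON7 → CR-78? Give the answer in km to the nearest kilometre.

3463 km

TG8→GT-58: c = 0.208235 rad, d = 1327.04 km
GT-58→MON7: c = 0.199416 rad, d = 1270.84 km
MON7→CR-78: c = 0.135758 rad, d = 865.16 km
Total = 1327.04 + 1270.84 + 865.16 = 3463.03 km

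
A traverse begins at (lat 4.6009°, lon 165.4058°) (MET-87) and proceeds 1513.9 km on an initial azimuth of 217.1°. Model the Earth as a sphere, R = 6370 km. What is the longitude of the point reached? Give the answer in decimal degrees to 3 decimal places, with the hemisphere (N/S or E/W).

157.192°E

δ = d/R = 1513.9/6370 = 0.237661 rad
φ₂ = arcsin(sin φ₁ cos δ + cos φ₁ sin δ cos θ)
   = arcsin(0.08021·0.97189 + 0.99678·0.23543·-0.79758) = -6.26979°
λ₂ = λ₁ + atan2(sin θ sin δ cos φ₁, cos δ − sin φ₁ sin φ₂) = 157.19198°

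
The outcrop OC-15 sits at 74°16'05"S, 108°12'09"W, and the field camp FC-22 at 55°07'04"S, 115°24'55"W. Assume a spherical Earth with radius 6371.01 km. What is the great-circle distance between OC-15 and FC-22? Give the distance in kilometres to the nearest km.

2153 km

OC-15: φ = -74.26806°, λ = -108.20250°
FC-22: φ = -55.11778°, λ = -115.41528°
Δφ = 19.1503°,  Δλ = -7.2128°
a = sin²(Δφ/2) + cos φ₁ cos φ₂ sin²(Δλ/2) = 0.028283
c = 2·arcsin(√a) = 0.337956 rad = 19.3634°
d = R·c = 6371.01 × 0.337956 = 2153.1 km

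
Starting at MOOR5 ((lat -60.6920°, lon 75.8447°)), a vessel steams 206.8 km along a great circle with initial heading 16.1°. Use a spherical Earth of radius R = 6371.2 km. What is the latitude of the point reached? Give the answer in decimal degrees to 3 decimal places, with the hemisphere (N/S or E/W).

58.901°S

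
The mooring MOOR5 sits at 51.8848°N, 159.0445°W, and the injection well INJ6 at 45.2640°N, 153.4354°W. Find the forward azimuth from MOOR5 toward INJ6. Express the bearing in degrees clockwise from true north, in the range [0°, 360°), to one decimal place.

Δλ = 5.6091°
y = sin Δλ · cos φ₂ = 0.068794
x = cos φ₁ sin φ₂ − sin φ₁ cos φ₂ cos Δλ = -0.112646
θ = atan2(y, x) = 148.5872° → 148.5872° (mod 360°)

148.6°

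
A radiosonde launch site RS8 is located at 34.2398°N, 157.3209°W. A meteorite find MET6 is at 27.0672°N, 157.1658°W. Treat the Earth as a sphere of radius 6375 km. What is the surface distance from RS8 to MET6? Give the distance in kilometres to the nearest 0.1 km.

Δφ = -7.1726°,  Δλ = 0.1551°
a = sin²(Δφ/2) + cos φ₁ cos φ₂ sin²(Δλ/2) = 0.003914
c = 2·arcsin(√a) = 0.125207 rad = 7.1738°
d = R·c = 6375 × 0.125207 = 798.2 km

798.2 km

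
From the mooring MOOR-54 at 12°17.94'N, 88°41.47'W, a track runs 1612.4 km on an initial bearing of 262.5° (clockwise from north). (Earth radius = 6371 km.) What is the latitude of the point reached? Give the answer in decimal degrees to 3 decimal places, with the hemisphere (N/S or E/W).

MOOR-54: φ = +12.29900°, λ = -88.69117°
δ = d/R = 1612.4/6371 = 0.253084 rad
φ₂ = arcsin(sin φ₁ cos δ + cos φ₁ sin δ cos θ)
   = arcsin(0.21301·0.96814 + 0.97705·0.25039·-0.13053) = 10.03765°
λ₂ = λ₁ + atan2(sin θ sin δ cos φ₁, cos δ − sin φ₁ sin φ₂) = -103.29345°

10.038°N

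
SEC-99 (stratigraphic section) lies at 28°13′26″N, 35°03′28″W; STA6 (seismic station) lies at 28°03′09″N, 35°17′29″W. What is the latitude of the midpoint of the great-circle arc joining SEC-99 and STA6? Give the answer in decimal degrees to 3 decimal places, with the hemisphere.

SEC-99: φ = +28.22389°, λ = -35.05778°
STA6: φ = +28.05250°, λ = -35.29139°
Bx = cos φ₂ cos Δλ = 0.882510,  By = cos φ₂ sin Δλ = -0.003598
φₘ = atan2(sin φ₁ + sin φ₂, √((cos φ₁ + Bx)² + By²)) = 28.13824°
λₘ = λ₁ + atan2(By, cos φ₁ + Bx) = -35.17468°

28.138°N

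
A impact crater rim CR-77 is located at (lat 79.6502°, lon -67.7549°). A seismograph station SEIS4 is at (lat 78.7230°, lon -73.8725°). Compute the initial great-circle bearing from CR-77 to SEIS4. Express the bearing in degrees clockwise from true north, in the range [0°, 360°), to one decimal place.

234.1°

Δλ = -6.1176°
y = sin Δλ · cos φ₂ = -0.020840
x = cos φ₁ sin φ₂ − sin φ₁ cos φ₂ cos Δλ = -0.015086
θ = atan2(y, x) = -125.9016° → 234.0984° (mod 360°)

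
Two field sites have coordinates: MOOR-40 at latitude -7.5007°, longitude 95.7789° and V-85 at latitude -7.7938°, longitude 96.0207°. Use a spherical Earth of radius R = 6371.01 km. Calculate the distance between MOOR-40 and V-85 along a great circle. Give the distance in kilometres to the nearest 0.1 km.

Δφ = -0.2931°,  Δλ = 0.2418°
a = sin²(Δφ/2) + cos φ₁ cos φ₂ sin²(Δλ/2) = 0.000011
c = 2·arcsin(√a) = 0.006608 rad = 0.3786°
d = R·c = 6371.01 × 0.006608 = 42.1 km

42.1 km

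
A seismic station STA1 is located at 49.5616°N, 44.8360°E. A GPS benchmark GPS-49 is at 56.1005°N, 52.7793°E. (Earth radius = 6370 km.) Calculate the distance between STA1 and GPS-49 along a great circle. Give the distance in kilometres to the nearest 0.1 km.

Δφ = 6.5389°,  Δλ = 7.9433°
a = sin²(Δφ/2) + cos φ₁ cos φ₂ sin²(Δλ/2) = 0.004988
c = 2·arcsin(√a) = 0.141371 rad = 8.1000°
d = R·c = 6370 × 0.141371 = 900.5 km

900.5 km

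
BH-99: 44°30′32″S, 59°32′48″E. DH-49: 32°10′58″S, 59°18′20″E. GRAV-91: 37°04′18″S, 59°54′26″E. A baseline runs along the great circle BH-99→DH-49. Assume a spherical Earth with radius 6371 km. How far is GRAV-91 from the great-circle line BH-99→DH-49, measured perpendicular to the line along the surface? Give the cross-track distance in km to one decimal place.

BH-99: φ = -44.50889°, λ = +59.54667°
DH-49: φ = -32.18278°, λ = +59.30556°
GRAV-91: φ = -37.07167°, λ = +59.90722°
δ₁₃ = central angle BH-99→GRAV-91 = 0.129891 rad  (haversine)
θ₁₃ = bearing BH-99→GRAV-91 = 2.222°,  θ₁₂ = bearing BH-99→DH-49 = 359.044°
dₓₜ = R·arcsin(sin δ₁₃ · sin(θ₁₃ − θ₁₂)) = 6371·arcsin(0.12953·sin(-356.823°)) = 45.740 km
|dₓₜ| = 45.740 km

45.7 km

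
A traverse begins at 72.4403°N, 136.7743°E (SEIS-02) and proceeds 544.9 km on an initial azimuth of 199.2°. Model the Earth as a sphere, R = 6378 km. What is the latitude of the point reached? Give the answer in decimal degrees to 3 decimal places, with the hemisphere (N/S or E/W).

67.761°N

δ = d/R = 544.9/6378 = 0.085434 rad
φ₂ = arcsin(sin φ₁ cos δ + cos φ₁ sin δ cos θ)
   = arcsin(0.95340·0.99635 + 0.30170·0.08533·-0.94438) = 67.76107°
λ₂ = λ₁ + atan2(sin θ sin δ cos φ₁, cos δ − sin φ₁ sin φ₂) = 132.52210°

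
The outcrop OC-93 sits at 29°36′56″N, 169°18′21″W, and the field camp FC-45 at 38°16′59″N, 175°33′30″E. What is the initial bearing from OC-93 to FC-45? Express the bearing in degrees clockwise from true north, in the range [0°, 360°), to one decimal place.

308.7°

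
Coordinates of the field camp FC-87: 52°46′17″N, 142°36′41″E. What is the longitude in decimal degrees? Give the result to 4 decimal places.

142.6114°E

142° + 36′/60 + 41″/3600 = 142 + 0.60000 + 0.01139 = 142.6114°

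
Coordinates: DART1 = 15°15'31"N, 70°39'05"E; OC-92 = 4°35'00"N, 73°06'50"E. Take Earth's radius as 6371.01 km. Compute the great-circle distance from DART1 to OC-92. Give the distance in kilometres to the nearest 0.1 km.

DART1: φ = +15.25861°, λ = +70.65139°
OC-92: φ = +4.58333°, λ = +73.11389°
Δφ = -10.6753°,  Δλ = 2.4625°
a = sin²(Δφ/2) + cos φ₁ cos φ₂ sin²(Δλ/2) = 0.009098
c = 2·arcsin(√a) = 0.191053 rad = 10.9465°
d = R·c = 6371.01 × 0.191053 = 1217.2 km

1217.2 km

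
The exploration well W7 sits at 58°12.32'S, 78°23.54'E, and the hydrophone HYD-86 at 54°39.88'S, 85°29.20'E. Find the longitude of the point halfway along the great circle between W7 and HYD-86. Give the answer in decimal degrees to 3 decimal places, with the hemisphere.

82.105°E

W7: φ = -58.20533°, λ = +78.39233°
HYD-86: φ = -54.66467°, λ = +85.48667°
Bx = cos φ₂ cos Δλ = 0.573933,  By = cos φ₂ sin Δλ = 0.071429
φₘ = atan2(sin φ₁ + sin φ₂, √((cos φ₁ + Bx)² + By²)) = -56.48549°
λₘ = λ₁ + atan2(By, cos φ₁ + Bx) = 82.10494°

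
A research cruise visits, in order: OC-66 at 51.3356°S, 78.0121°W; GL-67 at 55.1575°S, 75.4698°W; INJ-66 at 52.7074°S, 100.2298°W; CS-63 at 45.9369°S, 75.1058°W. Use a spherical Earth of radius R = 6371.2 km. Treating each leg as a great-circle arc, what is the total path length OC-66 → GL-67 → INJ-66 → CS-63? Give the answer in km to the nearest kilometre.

OC-66→GL-67: c = 0.071782 rad, d = 457.34 km
GL-67→INJ-66: c = 0.256579 rad, d = 1634.72 km
INJ-66→CS-63: c = 0.307274 rad, d = 1957.70 km
Total = 457.34 + 1634.72 + 1957.70 = 4049.76 km

4050 km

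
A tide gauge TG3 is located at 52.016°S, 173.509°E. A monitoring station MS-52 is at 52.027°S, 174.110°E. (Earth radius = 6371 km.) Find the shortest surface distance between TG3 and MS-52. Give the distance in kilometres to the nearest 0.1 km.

41.1 km

Δφ = -0.0110°,  Δλ = 0.6010°
a = sin²(Δφ/2) + cos φ₁ cos φ₂ sin²(Δλ/2) = 0.000010
c = 2·arcsin(√a) = 0.006458 rad = 0.3700°
d = R·c = 6371 × 0.006458 = 41.1 km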